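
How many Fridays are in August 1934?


August 1934 has 31 days
Anchor: Jan 1, 1934. With p = 1934 - 1 = 1933: (p + p//4 - p//100 + p//400) mod 7 = (1933 + 483 - 19 + 4) mod 7 = 2401 mod 7 = 0 -> Monday (Mon=0 ... Sun=6)
Days before August (Jan-Jul): 212; August 1 index = (0 + 212) mod 7 = 2 -> Wednesday
First Friday is August 3
Fridays: 3, 10, 17, 24, 31

5 Fridays


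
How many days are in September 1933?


September 1933

30 days


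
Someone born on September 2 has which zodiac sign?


Date: September 2
Conventional tropical zodiac dates: Virgo from August 23 onward; Libra starts September 23
September 2 falls within the Virgo range

Virgo


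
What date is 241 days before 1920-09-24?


Start: 1920-09-24, subtract 241 days
Back 24 days from September 24 reaches August 31, 1920 -> 217 left
August 1920 has 31 days -> back to July 31, 1920 -> 186 left
July 1920 has 31 days -> back to June 30, 1920 -> 155 left
June 1920 has 30 days -> back to May 31, 1920 -> 125 left
May 1920 has 31 days -> back to April 30, 1920 -> 94 left
April 1920 has 30 days -> back to March 31, 1920 -> 64 left
March 1920 has 31 days -> back to February 29, 1920 -> 33 left
February 1920 has 29 days -> back to January 31, 1920 -> 4 left
January 1920: 31 - 4 = 27 -> lands on January 27

Result: 1920-01-27


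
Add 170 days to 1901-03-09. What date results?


Start: 1901-03-09, add 170 days
March 1901 has 31 days: 31 - 9 = 22 days to March 31 -> 148 left
April 1901 has 30 days -> 118 left
May 1901 has 31 days -> 87 left
June 1901 has 30 days -> 57 left
July 1901 has 31 days -> 26 left
August 1901: 26 <= 31 -> lands on August 26

Result: 1901-08-26


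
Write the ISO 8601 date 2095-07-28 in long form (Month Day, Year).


ISO 2095-07-28 parses as year=2095, month=07, day=28
Month 7 -> July

July 28, 2095


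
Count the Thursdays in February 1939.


February 1939 has 28 days
Anchor: Jan 1, 1939. With p = 1939 - 1 = 1938: (p + p//4 - p//100 + p//400) mod 7 = (1938 + 484 - 19 + 4) mod 7 = 2407 mod 7 = 6 -> Sunday (Mon=0 ... Sun=6)
Days before February (Jan): 31; February 1 index = (6 + 31) mod 7 = 2 -> Wednesday
First Thursday is February 2
Thursdays: 2, 9, 16, 23

4 Thursdays


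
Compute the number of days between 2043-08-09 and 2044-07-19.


From 2043-08-09 to 2044-07-19
2043-08-09: days before August = 31 + 28 + 31 + 30 + 31 + 30 + 31 = 212 (2043 is not a leap year); day of year = 212 + 9 = 221
2044-07-19: days before July = 31 + 29 + 31 + 30 + 31 + 30 = 182 (2044 is a leap year); day of year = 182 + 19 = 201
Rest of 2043: 365 - 221 = 144
Total = 144 + 201 = 345

345 days


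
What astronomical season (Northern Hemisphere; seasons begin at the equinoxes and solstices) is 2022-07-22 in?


Date: July 22
Astronomical Summer (approx.; exact equinox/solstice day varies by year): June 21 to September 21
July 22 falls within the Summer window

Summer


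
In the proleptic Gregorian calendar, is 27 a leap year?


Gregorian leap year rule: divisible by 4, but not by 100, unless also by 400.
27 is not divisible by 4 -> not a leap year

No


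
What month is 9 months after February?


February is month 2
2 + 9 = 11

November


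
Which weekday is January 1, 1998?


Target: January 1, 1998
Anchor: Jan 1, 1998. With p = 1998 - 1 = 1997: (p + p//4 - p//100 + p//400) mod 7 = (1997 + 499 - 19 + 4) mod 7 = 2481 mod 7 = 3 -> Thursday (Mon=0 ... Sun=6)
Offset from anchor: 0 days
Weekday index = (3 + 0) mod 7 = 3

Thursday


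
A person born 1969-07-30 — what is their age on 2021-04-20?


Birth: 1969-07-30
Reference: 2021-04-20
Year difference: 2021 - 1969 = 52
Birthday not yet reached in 2021, subtract 1

51 years old


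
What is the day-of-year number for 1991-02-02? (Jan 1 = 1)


Date: February 2, 1991
Days in months 1 through 1: 31
Plus 2 days in February

Day of year: 33


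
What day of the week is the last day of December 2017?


December 2017 has 31 days
Anchor: Jan 1, 2017. With p = 2017 - 1 = 2016: (p + p//4 - p//100 + p//400) mod 7 = (2016 + 504 - 20 + 5) mod 7 = 2505 mod 7 = 6 -> Sunday (Mon=0 ... Sun=6)
Days before December (Jan-Nov): 334; December 1 index = (6 + 334) mod 7 = 4 -> Friday
Last day offset: 31 - 1 = 30 days
Weekday index = (4 + 30) mod 7 = 6

Sunday, December 31


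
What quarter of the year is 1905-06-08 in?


Month: June (month 6)
Q1: Jan-Mar, Q2: Apr-Jun, Q3: Jul-Sep, Q4: Oct-Dec

Q2


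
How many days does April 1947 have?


April 1947

30 days


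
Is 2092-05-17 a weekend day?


Anchor: Jan 1, 2092. With p = 2092 - 1 = 2091: (p + p//4 - p//100 + p//400) mod 7 = (2091 + 522 - 20 + 5) mod 7 = 2598 mod 7 = 1 -> Tuesday (Mon=0 ... Sun=6)
Day of year: 138; offset = 137
Weekday index = (1 + 137) mod 7 = 5 -> Saturday
Weekend days: Saturday, Sunday

Yes


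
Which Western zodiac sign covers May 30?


Date: May 30
Conventional tropical zodiac dates: Gemini from May 21 onward; Cancer starts June 21
May 30 falls within the Gemini range

Gemini


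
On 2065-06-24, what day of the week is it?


Date: June 24, 2065
Anchor: Jan 1, 2065. With p = 2065 - 1 = 2064: (p + p//4 - p//100 + p//400) mod 7 = (2064 + 516 - 20 + 5) mod 7 = 2565 mod 7 = 3 -> Thursday (Mon=0 ... Sun=6)
Days before June (Jan-May): 151; offset = 151 + 24 - 1 = 174
Weekday index = (3 + 174) mod 7 = 2

Day of the week: Wednesday


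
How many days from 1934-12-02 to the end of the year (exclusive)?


Day of year: 336 of 365
Remaining = 365 - 336

29 days


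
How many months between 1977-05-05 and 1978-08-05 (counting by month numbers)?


From May 1977 to August 1978
1 year * 12 = 12 months, plus 3 months = 15

15 months


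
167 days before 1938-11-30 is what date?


Start: 1938-11-30, subtract 167 days
Back 30 days from November 30 reaches October 31, 1938 -> 137 left
October 1938 has 31 days -> back to September 30, 1938 -> 106 left
September 1938 has 30 days -> back to August 31, 1938 -> 76 left
August 1938 has 31 days -> back to July 31, 1938 -> 45 left
July 1938 has 31 days -> back to June 30, 1938 -> 14 left
June 1938: 30 - 14 = 16 -> lands on June 16

Result: 1938-06-16


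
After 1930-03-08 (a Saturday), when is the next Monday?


Current: Saturday
Target: Monday
Days ahead: 2

Next Monday: 1930-03-10


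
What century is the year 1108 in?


Century = (year - 1) // 100 + 1
= (1108 - 1) // 100 + 1
= 1107 // 100 + 1
= 11 + 1

12th century


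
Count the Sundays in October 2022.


October 2022 has 31 days
Anchor: Jan 1, 2022. With p = 2022 - 1 = 2021: (p + p//4 - p//100 + p//400) mod 7 = (2021 + 505 - 20 + 5) mod 7 = 2511 mod 7 = 5 -> Saturday (Mon=0 ... Sun=6)
Days before October (Jan-Sep): 273; October 1 index = (5 + 273) mod 7 = 5 -> Saturday
First Sunday is October 2
Sundays: 2, 9, 16, 23, 30

5 Sundays


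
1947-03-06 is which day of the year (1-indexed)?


Date: March 6, 1947
Days in months 1 through 2: 59
Plus 6 days in March

Day of year: 65


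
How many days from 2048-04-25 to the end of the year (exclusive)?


Day of year: 116 of 366
Remaining = 366 - 116

250 days


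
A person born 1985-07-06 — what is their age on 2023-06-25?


Birth: 1985-07-06
Reference: 2023-06-25
Year difference: 2023 - 1985 = 38
Birthday not yet reached in 2023, subtract 1

37 years old


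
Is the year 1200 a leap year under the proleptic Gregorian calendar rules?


Gregorian leap year rule: divisible by 4, but not by 100, unless also by 400.
1200 is divisible by 400 -> leap year

Yes


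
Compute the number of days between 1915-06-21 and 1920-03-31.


From 1915-06-21 to 1920-03-31
1915-06-21: days before June = 31 + 28 + 31 + 30 + 31 = 151 (1915 is not a leap year); day of year = 151 + 21 = 172
1920-03-31: days before March = 31 + 29 = 60 (1920 is a leap year); day of year = 60 + 31 = 91
Rest of 1915: 365 - 172 = 193
Full years 1916 (366), 1917 (365), 1918 (365), 1919 (365): 1461
Total = 193 + 1461 + 91 = 1745

1745 days


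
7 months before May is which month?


May is month 5
5 - 7 = -2; wrap: -2 + 12 = 10

October


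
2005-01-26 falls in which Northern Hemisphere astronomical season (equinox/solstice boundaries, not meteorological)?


Date: January 26
Astronomical Winter (approx.; exact equinox/solstice day varies by year): December 21 to March 19
January 26 falls within the Winter window

Winter


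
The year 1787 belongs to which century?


Century = (year - 1) // 100 + 1
= (1787 - 1) // 100 + 1
= 1786 // 100 + 1
= 17 + 1

18th century


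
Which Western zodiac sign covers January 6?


Date: January 6
Conventional tropical zodiac dates: Capricorn from December 22 onward; Aquarius starts January 20
January 6 falls within the Capricorn range

Capricorn


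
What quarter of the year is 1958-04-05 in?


Month: April (month 4)
Q1: Jan-Mar, Q2: Apr-Jun, Q3: Jul-Sep, Q4: Oct-Dec

Q2


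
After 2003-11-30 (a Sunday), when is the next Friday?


Current: Sunday
Target: Friday
Days ahead: 5

Next Friday: 2003-12-05


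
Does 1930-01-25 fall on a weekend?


Anchor: Jan 1, 1930. With p = 1930 - 1 = 1929: (p + p//4 - p//100 + p//400) mod 7 = (1929 + 482 - 19 + 4) mod 7 = 2396 mod 7 = 2 -> Wednesday (Mon=0 ... Sun=6)
Day of year: 25; offset = 24
Weekday index = (2 + 24) mod 7 = 5 -> Saturday
Weekend days: Saturday, Sunday

Yes


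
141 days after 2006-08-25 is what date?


Start: 2006-08-25, add 141 days
August 2006 has 31 days: 31 - 25 = 6 days to August 31 -> 135 left
September 2006 has 30 days -> 105 left
October 2006 has 31 days -> 74 left
November 2006 has 30 days -> 44 left
December 2006 has 31 days -> 13 left
January 2007: 13 <= 31 -> lands on January 13

Result: 2007-01-13


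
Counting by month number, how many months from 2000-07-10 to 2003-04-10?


From July 2000 to April 2003
3 years * 12 = 36 months, minus 3 months = 33

33 months


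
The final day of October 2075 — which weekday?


October 2075 has 31 days
Anchor: Jan 1, 2075. With p = 2075 - 1 = 2074: (p + p//4 - p//100 + p//400) mod 7 = (2074 + 518 - 20 + 5) mod 7 = 2577 mod 7 = 1 -> Tuesday (Mon=0 ... Sun=6)
Days before October (Jan-Sep): 273; October 1 index = (1 + 273) mod 7 = 1 -> Tuesday
Last day offset: 31 - 1 = 30 days
Weekday index = (1 + 30) mod 7 = 3

Thursday, October 31


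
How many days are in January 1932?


January 1932

31 days


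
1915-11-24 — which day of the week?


Date: November 24, 1915
Anchor: Jan 1, 1915. With p = 1915 - 1 = 1914: (p + p//4 - p//100 + p//400) mod 7 = (1914 + 478 - 19 + 4) mod 7 = 2377 mod 7 = 4 -> Friday (Mon=0 ... Sun=6)
Days before November (Jan-Oct): 304; offset = 304 + 24 - 1 = 327
Weekday index = (4 + 327) mod 7 = 2

Day of the week: Wednesday


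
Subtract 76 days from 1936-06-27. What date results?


Start: 1936-06-27, subtract 76 days
Back 27 days from June 27 reaches May 31, 1936 -> 49 left
May 1936 has 31 days -> back to April 30, 1936 -> 18 left
April 1936: 30 - 18 = 12 -> lands on April 12

Result: 1936-04-12


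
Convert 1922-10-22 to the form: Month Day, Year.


ISO 1922-10-22 parses as year=1922, month=10, day=22
Month 10 -> October

October 22, 1922


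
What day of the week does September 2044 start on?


Target: September 1, 2044
Anchor: Jan 1, 2044. With p = 2044 - 1 = 2043: (p + p//4 - p//100 + p//400) mod 7 = (2043 + 510 - 20 + 5) mod 7 = 2538 mod 7 = 4 -> Friday (Mon=0 ... Sun=6)
Days before September (Jan-Aug): 244 days
Weekday index = (4 + 244) mod 7 = 3

Thursday


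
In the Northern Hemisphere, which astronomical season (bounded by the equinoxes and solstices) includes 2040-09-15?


Date: September 15
Astronomical Summer (approx.; exact equinox/solstice day varies by year): June 21 to September 21
September 15 falls within the Summer window

Summer


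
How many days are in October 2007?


October 2007

31 days


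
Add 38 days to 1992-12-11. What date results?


Start: 1992-12-11, add 38 days
December 1992 has 31 days: 31 - 11 = 20 days to December 31 -> 18 left
January 1993: 18 <= 31 -> lands on January 18

Result: 1993-01-18


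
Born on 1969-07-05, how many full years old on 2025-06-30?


Birth: 1969-07-05
Reference: 2025-06-30
Year difference: 2025 - 1969 = 56
Birthday not yet reached in 2025, subtract 1

55 years old


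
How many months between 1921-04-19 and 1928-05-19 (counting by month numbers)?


From April 1921 to May 1928
7 years * 12 = 84 months, plus 1 month = 85

85 months


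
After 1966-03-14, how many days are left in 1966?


Day of year: 73 of 365
Remaining = 365 - 73

292 days


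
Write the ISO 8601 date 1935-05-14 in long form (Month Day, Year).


ISO 1935-05-14 parses as year=1935, month=05, day=14
Month 5 -> May

May 14, 1935


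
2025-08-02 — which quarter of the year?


Month: August (month 8)
Q1: Jan-Mar, Q2: Apr-Jun, Q3: Jul-Sep, Q4: Oct-Dec

Q3


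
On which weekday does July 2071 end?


July 2071 has 31 days
Anchor: Jan 1, 2071. With p = 2071 - 1 = 2070: (p + p//4 - p//100 + p//400) mod 7 = (2070 + 517 - 20 + 5) mod 7 = 2572 mod 7 = 3 -> Thursday (Mon=0 ... Sun=6)
Days before July (Jan-Jun): 181; July 1 index = (3 + 181) mod 7 = 2 -> Wednesday
Last day offset: 31 - 1 = 30 days
Weekday index = (2 + 30) mod 7 = 4

Friday, July 31


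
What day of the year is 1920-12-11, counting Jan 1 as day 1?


Date: December 11, 1920
Days in months 1 through 11: 335
Plus 11 days in December

Day of year: 346


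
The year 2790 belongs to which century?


Century = (year - 1) // 100 + 1
= (2790 - 1) // 100 + 1
= 2789 // 100 + 1
= 27 + 1

28th century


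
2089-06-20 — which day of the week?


Date: June 20, 2089
Anchor: Jan 1, 2089. With p = 2089 - 1 = 2088: (p + p//4 - p//100 + p//400) mod 7 = (2088 + 522 - 20 + 5) mod 7 = 2595 mod 7 = 5 -> Saturday (Mon=0 ... Sun=6)
Days before June (Jan-May): 151; offset = 151 + 20 - 1 = 170
Weekday index = (5 + 170) mod 7 = 0

Day of the week: Monday


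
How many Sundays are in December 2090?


December 2090 has 31 days
Anchor: Jan 1, 2090. With p = 2090 - 1 = 2089: (p + p//4 - p//100 + p//400) mod 7 = (2089 + 522 - 20 + 5) mod 7 = 2596 mod 7 = 6 -> Sunday (Mon=0 ... Sun=6)
Days before December (Jan-Nov): 334; December 1 index = (6 + 334) mod 7 = 4 -> Friday
First Sunday is December 3
Sundays: 3, 10, 17, 24, 31

5 Sundays


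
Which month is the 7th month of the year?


Month 7 of 12

July


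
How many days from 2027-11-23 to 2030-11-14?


From 2027-11-23 to 2030-11-14
2027-11-23: days before November = 31 + 28 + 31 + 30 + 31 + 30 + 31 + 31 + 30 + 31 = 304 (2027 is not a leap year); day of year = 304 + 23 = 327
2030-11-14: days before November = 31 + 28 + 31 + 30 + 31 + 30 + 31 + 31 + 30 + 31 = 304 (2030 is not a leap year); day of year = 304 + 14 = 318
Rest of 2027: 365 - 327 = 38
Full years 2028 (366), 2029 (365): 731
Total = 38 + 731 + 318 = 1087

1087 days


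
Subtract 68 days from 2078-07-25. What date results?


Start: 2078-07-25, subtract 68 days
Back 25 days from July 25 reaches June 30, 2078 -> 43 left
June 2078 has 30 days -> back to May 31, 2078 -> 13 left
May 2078: 31 - 13 = 18 -> lands on May 18

Result: 2078-05-18


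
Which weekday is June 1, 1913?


Target: June 1, 1913
Anchor: Jan 1, 1913. With p = 1913 - 1 = 1912: (p + p//4 - p//100 + p//400) mod 7 = (1912 + 478 - 19 + 4) mod 7 = 2375 mod 7 = 2 -> Wednesday (Mon=0 ... Sun=6)
Days before June (Jan-May): 151 days
Weekday index = (2 + 151) mod 7 = 6

Sunday


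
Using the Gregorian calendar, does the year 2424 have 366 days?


Gregorian leap year rule: divisible by 4, but not by 100, unless also by 400.
2424 is divisible by 4 but not 100 -> leap year

Yes


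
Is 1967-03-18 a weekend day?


Anchor: Jan 1, 1967. With p = 1967 - 1 = 1966: (p + p//4 - p//100 + p//400) mod 7 = (1966 + 491 - 19 + 4) mod 7 = 2442 mod 7 = 6 -> Sunday (Mon=0 ... Sun=6)
Day of year: 77; offset = 76
Weekday index = (6 + 76) mod 7 = 5 -> Saturday
Weekend days: Saturday, Sunday

Yes


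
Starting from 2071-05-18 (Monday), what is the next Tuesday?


Current: Monday
Target: Tuesday
Days ahead: 1

Next Tuesday: 2071-05-19


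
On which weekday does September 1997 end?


September 1997 has 30 days
Anchor: Jan 1, 1997. With p = 1997 - 1 = 1996: (p + p//4 - p//100 + p//400) mod 7 = (1996 + 499 - 19 + 4) mod 7 = 2480 mod 7 = 2 -> Wednesday (Mon=0 ... Sun=6)
Days before September (Jan-Aug): 243; September 1 index = (2 + 243) mod 7 = 0 -> Monday
Last day offset: 30 - 1 = 29 days
Weekday index = (0 + 29) mod 7 = 1

Tuesday, September 30


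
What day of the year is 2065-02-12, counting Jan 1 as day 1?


Date: February 12, 2065
Days in months 1 through 1: 31
Plus 12 days in February

Day of year: 43


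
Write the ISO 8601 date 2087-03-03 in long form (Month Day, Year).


ISO 2087-03-03 parses as year=2087, month=03, day=03
Month 3 -> March

March 3, 2087


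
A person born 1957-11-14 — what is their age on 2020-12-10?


Birth: 1957-11-14
Reference: 2020-12-10
Year difference: 2020 - 1957 = 63

63 years old


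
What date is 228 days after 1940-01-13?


Start: 1940-01-13, add 228 days
January 1940 has 31 days: 31 - 13 = 18 days to January 31 -> 210 left
February 1940 has 29 days -> 181 left
March 1940 has 31 days -> 150 left
April 1940 has 30 days -> 120 left
May 1940 has 31 days -> 89 left
June 1940 has 30 days -> 59 left
July 1940 has 31 days -> 28 left
August 1940: 28 <= 31 -> lands on August 28

Result: 1940-08-28


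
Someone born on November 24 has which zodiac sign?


Date: November 24
Conventional tropical zodiac dates: Sagittarius from November 22 onward; Capricorn starts December 22
November 24 falls within the Sagittarius range

Sagittarius


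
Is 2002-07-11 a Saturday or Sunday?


Anchor: Jan 1, 2002. With p = 2002 - 1 = 2001: (p + p//4 - p//100 + p//400) mod 7 = (2001 + 500 - 20 + 5) mod 7 = 2486 mod 7 = 1 -> Tuesday (Mon=0 ... Sun=6)
Day of year: 192; offset = 191
Weekday index = (1 + 191) mod 7 = 3 -> Thursday
Weekend days: Saturday, Sunday

No


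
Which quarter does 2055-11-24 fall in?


Month: November (month 11)
Q1: Jan-Mar, Q2: Apr-Jun, Q3: Jul-Sep, Q4: Oct-Dec

Q4


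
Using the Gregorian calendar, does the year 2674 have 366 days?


Gregorian leap year rule: divisible by 4, but not by 100, unless also by 400.
2674 is not divisible by 4 -> not a leap year

No


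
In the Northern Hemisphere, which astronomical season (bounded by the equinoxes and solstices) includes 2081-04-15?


Date: April 15
Astronomical Spring (approx.; exact equinox/solstice day varies by year): March 20 to June 20
April 15 falls within the Spring window

Spring


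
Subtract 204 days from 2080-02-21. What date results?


Start: 2080-02-21, subtract 204 days
Back 21 days from February 21 reaches January 31, 2080 -> 183 left
January 2080 has 31 days -> back to December 31, 2079 -> 152 left
December 2079 has 31 days -> back to November 30, 2079 -> 121 left
November 2079 has 30 days -> back to October 31, 2079 -> 91 left
October 2079 has 31 days -> back to September 30, 2079 -> 60 left
September 2079 has 30 days -> back to August 31, 2079 -> 30 left
August 2079: 31 - 30 = 1 -> lands on August 1

Result: 2079-08-01


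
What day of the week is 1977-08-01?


Date: August 1, 1977
Anchor: Jan 1, 1977. With p = 1977 - 1 = 1976: (p + p//4 - p//100 + p//400) mod 7 = (1976 + 494 - 19 + 4) mod 7 = 2455 mod 7 = 5 -> Saturday (Mon=0 ... Sun=6)
Days before August (Jan-Jul): 212; offset = 212 + 1 - 1 = 212
Weekday index = (5 + 212) mod 7 = 0

Day of the week: Monday


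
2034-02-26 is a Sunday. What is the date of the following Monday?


Current: Sunday
Target: Monday
Days ahead: 1

Next Monday: 2034-02-27


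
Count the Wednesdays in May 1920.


May 1920 has 31 days
Anchor: Jan 1, 1920. With p = 1920 - 1 = 1919: (p + p//4 - p//100 + p//400) mod 7 = (1919 + 479 - 19 + 4) mod 7 = 2383 mod 7 = 3 -> Thursday (Mon=0 ... Sun=6)
Days before May (Jan-Apr): 121; May 1 index = (3 + 121) mod 7 = 5 -> Saturday
First Wednesday is May 5
Wednesdays: 5, 12, 19, 26

4 Wednesdays


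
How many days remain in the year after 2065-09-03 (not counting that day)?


Day of year: 246 of 365
Remaining = 365 - 246

119 days


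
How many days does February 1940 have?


February 1940 (leap year: yes)

29 days


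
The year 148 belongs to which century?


Century = (year - 1) // 100 + 1
= (148 - 1) // 100 + 1
= 147 // 100 + 1
= 1 + 1

2nd century


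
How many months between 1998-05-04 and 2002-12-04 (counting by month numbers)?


From May 1998 to December 2002
4 years * 12 = 48 months, plus 7 months = 55

55 months


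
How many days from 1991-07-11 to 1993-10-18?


From 1991-07-11 to 1993-10-18
1991-07-11: days before July = 31 + 28 + 31 + 30 + 31 + 30 = 181 (1991 is not a leap year); day of year = 181 + 11 = 192
1993-10-18: days before October = 31 + 28 + 31 + 30 + 31 + 30 + 31 + 31 + 30 = 273 (1993 is not a leap year); day of year = 273 + 18 = 291
Rest of 1991: 365 - 192 = 173
Full years 1992 (366): 366
Total = 173 + 366 + 291 = 830

830 days


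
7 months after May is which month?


May is month 5
5 + 7 = 12

December


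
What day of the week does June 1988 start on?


Target: June 1, 1988
Anchor: Jan 1, 1988. With p = 1988 - 1 = 1987: (p + p//4 - p//100 + p//400) mod 7 = (1987 + 496 - 19 + 4) mod 7 = 2468 mod 7 = 4 -> Friday (Mon=0 ... Sun=6)
Days before June (Jan-May): 152 days
Weekday index = (4 + 152) mod 7 = 2

Wednesday


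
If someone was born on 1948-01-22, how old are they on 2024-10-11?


Birth: 1948-01-22
Reference: 2024-10-11
Year difference: 2024 - 1948 = 76

76 years old


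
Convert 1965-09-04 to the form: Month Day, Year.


ISO 1965-09-04 parses as year=1965, month=09, day=04
Month 9 -> September

September 4, 1965


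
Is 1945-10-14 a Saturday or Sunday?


Anchor: Jan 1, 1945. With p = 1945 - 1 = 1944: (p + p//4 - p//100 + p//400) mod 7 = (1944 + 486 - 19 + 4) mod 7 = 2415 mod 7 = 0 -> Monday (Mon=0 ... Sun=6)
Day of year: 287; offset = 286
Weekday index = (0 + 286) mod 7 = 6 -> Sunday
Weekend days: Saturday, Sunday

Yes


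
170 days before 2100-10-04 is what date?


Start: 2100-10-04, subtract 170 days
Back 4 days from October 4 reaches September 30, 2100 -> 166 left
September 2100 has 30 days -> back to August 31, 2100 -> 136 left
August 2100 has 31 days -> back to July 31, 2100 -> 105 left
July 2100 has 31 days -> back to June 30, 2100 -> 74 left
June 2100 has 30 days -> back to May 31, 2100 -> 44 left
May 2100 has 31 days -> back to April 30, 2100 -> 13 left
April 2100: 30 - 13 = 17 -> lands on April 17

Result: 2100-04-17


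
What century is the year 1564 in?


Century = (year - 1) // 100 + 1
= (1564 - 1) // 100 + 1
= 1563 // 100 + 1
= 15 + 1

16th century


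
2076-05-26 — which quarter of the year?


Month: May (month 5)
Q1: Jan-Mar, Q2: Apr-Jun, Q3: Jul-Sep, Q4: Oct-Dec

Q2


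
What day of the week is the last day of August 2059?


August 2059 has 31 days
Anchor: Jan 1, 2059. With p = 2059 - 1 = 2058: (p + p//4 - p//100 + p//400) mod 7 = (2058 + 514 - 20 + 5) mod 7 = 2557 mod 7 = 2 -> Wednesday (Mon=0 ... Sun=6)
Days before August (Jan-Jul): 212; August 1 index = (2 + 212) mod 7 = 4 -> Friday
Last day offset: 31 - 1 = 30 days
Weekday index = (4 + 30) mod 7 = 6

Sunday, August 31


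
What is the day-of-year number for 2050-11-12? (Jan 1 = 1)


Date: November 12, 2050
Days in months 1 through 10: 304
Plus 12 days in November

Day of year: 316


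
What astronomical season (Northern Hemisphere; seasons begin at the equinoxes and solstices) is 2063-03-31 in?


Date: March 31
Astronomical Spring (approx.; exact equinox/solstice day varies by year): March 20 to June 20
March 31 falls within the Spring window

Spring


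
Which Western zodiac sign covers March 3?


Date: March 3
Conventional tropical zodiac dates: Pisces from February 19 onward; Aries starts March 21
March 3 falls within the Pisces range

Pisces


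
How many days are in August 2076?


August 2076

31 days


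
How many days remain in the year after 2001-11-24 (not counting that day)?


Day of year: 328 of 365
Remaining = 365 - 328

37 days


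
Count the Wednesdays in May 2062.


May 2062 has 31 days
Anchor: Jan 1, 2062. With p = 2062 - 1 = 2061: (p + p//4 - p//100 + p//400) mod 7 = (2061 + 515 - 20 + 5) mod 7 = 2561 mod 7 = 6 -> Sunday (Mon=0 ... Sun=6)
Days before May (Jan-Apr): 120; May 1 index = (6 + 120) mod 7 = 0 -> Monday
First Wednesday is May 3
Wednesdays: 3, 10, 17, 24, 31

5 Wednesdays


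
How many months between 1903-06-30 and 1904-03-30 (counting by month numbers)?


From June 1903 to March 1904
1 year * 12 = 12 months, minus 3 months = 9

9 months


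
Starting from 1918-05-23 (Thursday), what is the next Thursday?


Current: Thursday
Target: Thursday
Days ahead: 7

Next Thursday: 1918-05-30


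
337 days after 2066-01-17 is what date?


Start: 2066-01-17, add 337 days
January 2066 has 31 days: 31 - 17 = 14 days to January 31 -> 323 left
February 2066 has 28 days -> 295 left
March 2066 has 31 days -> 264 left
April 2066 has 30 days -> 234 left
May 2066 has 31 days -> 203 left
June 2066 has 30 days -> 173 left
July 2066 has 31 days -> 142 left
August 2066 has 31 days -> 111 left
September 2066 has 30 days -> 81 left
October 2066 has 31 days -> 50 left
November 2066 has 30 days -> 20 left
December 2066: 20 <= 31 -> lands on December 20

Result: 2066-12-20


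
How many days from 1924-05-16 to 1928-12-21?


From 1924-05-16 to 1928-12-21
1924-05-16: days before May = 31 + 29 + 31 + 30 = 121 (1924 is a leap year); day of year = 121 + 16 = 137
1928-12-21: days before December = 31 + 29 + 31 + 30 + 31 + 30 + 31 + 31 + 30 + 31 + 30 = 335 (1928 is a leap year); day of year = 335 + 21 = 356
Rest of 1924: 366 - 137 = 229
Full years 1925 (365), 1926 (365), 1927 (365): 1095
Total = 229 + 1095 + 356 = 1680

1680 days


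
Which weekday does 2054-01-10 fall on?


Date: January 10, 2054
Anchor: Jan 1, 2054. With p = 2054 - 1 = 2053: (p + p//4 - p//100 + p//400) mod 7 = (2053 + 513 - 20 + 5) mod 7 = 2551 mod 7 = 3 -> Thursday (Mon=0 ... Sun=6)
Days into year = 10 - 1 = 9
Weekday index = (3 + 9) mod 7 = 5

Day of the week: Saturday


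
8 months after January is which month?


January is month 1
1 + 8 = 9

September


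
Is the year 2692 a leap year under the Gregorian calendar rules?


Gregorian leap year rule: divisible by 4, but not by 100, unless also by 400.
2692 is divisible by 4 but not 100 -> leap year

Yes


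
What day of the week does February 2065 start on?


Target: February 1, 2065
Anchor: Jan 1, 2065. With p = 2065 - 1 = 2064: (p + p//4 - p//100 + p//400) mod 7 = (2064 + 516 - 20 + 5) mod 7 = 2565 mod 7 = 3 -> Thursday (Mon=0 ... Sun=6)
Days before February (Jan): 31 days
Weekday index = (3 + 31) mod 7 = 6

Sunday


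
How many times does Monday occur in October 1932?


October 1932 has 31 days
Anchor: Jan 1, 1932. With p = 1932 - 1 = 1931: (p + p//4 - p//100 + p//400) mod 7 = (1931 + 482 - 19 + 4) mod 7 = 2398 mod 7 = 4 -> Friday (Mon=0 ... Sun=6)
Days before October (Jan-Sep): 274; October 1 index = (4 + 274) mod 7 = 5 -> Saturday
First Monday is October 3
Mondays: 3, 10, 17, 24, 31

5 Mondays


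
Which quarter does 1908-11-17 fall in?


Month: November (month 11)
Q1: Jan-Mar, Q2: Apr-Jun, Q3: Jul-Sep, Q4: Oct-Dec

Q4


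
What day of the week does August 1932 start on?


Target: August 1, 1932
Anchor: Jan 1, 1932. With p = 1932 - 1 = 1931: (p + p//4 - p//100 + p//400) mod 7 = (1931 + 482 - 19 + 4) mod 7 = 2398 mod 7 = 4 -> Friday (Mon=0 ... Sun=6)
Days before August (Jan-Jul): 213 days
Weekday index = (4 + 213) mod 7 = 0

Monday


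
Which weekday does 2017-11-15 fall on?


Date: November 15, 2017
Anchor: Jan 1, 2017. With p = 2017 - 1 = 2016: (p + p//4 - p//100 + p//400) mod 7 = (2016 + 504 - 20 + 5) mod 7 = 2505 mod 7 = 6 -> Sunday (Mon=0 ... Sun=6)
Days before November (Jan-Oct): 304; offset = 304 + 15 - 1 = 318
Weekday index = (6 + 318) mod 7 = 2

Day of the week: Wednesday


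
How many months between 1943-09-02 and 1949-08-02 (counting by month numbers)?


From September 1943 to August 1949
6 years * 12 = 72 months, minus 1 month = 71

71 months


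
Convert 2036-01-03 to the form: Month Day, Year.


ISO 2036-01-03 parses as year=2036, month=01, day=03
Month 1 -> January

January 3, 2036


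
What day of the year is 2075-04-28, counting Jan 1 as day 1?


Date: April 28, 2075
Days in months 1 through 3: 90
Plus 28 days in April

Day of year: 118


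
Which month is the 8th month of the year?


Month 8 of 12

August


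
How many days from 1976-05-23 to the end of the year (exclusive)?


Day of year: 144 of 366
Remaining = 366 - 144

222 days


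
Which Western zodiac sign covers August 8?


Date: August 8
Conventional tropical zodiac dates: Leo from July 23 onward; Virgo starts August 23
August 8 falls within the Leo range

Leo


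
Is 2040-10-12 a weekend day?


Anchor: Jan 1, 2040. With p = 2040 - 1 = 2039: (p + p//4 - p//100 + p//400) mod 7 = (2039 + 509 - 20 + 5) mod 7 = 2533 mod 7 = 6 -> Sunday (Mon=0 ... Sun=6)
Day of year: 286; offset = 285
Weekday index = (6 + 285) mod 7 = 4 -> Friday
Weekend days: Saturday, Sunday

No


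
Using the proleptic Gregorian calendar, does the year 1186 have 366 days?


Gregorian leap year rule: divisible by 4, but not by 100, unless also by 400.
1186 is not divisible by 4 -> not a leap year

No


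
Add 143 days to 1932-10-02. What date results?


Start: 1932-10-02, add 143 days
October 1932 has 31 days: 31 - 2 = 29 days to October 31 -> 114 left
November 1932 has 30 days -> 84 left
December 1932 has 31 days -> 53 left
January 1933 has 31 days -> 22 left
February 1933: 22 <= 28 -> lands on February 22

Result: 1933-02-22


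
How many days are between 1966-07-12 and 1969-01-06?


From 1966-07-12 to 1969-01-06
1966-07-12: days before July = 31 + 28 + 31 + 30 + 31 + 30 = 181 (1966 is not a leap year); day of year = 181 + 12 = 193
1969-01-06: day of year = 6
Rest of 1966: 365 - 193 = 172
Full years 1967 (365), 1968 (366): 731
Total = 172 + 731 + 6 = 909

909 days


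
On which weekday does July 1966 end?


July 1966 has 31 days
Anchor: Jan 1, 1966. With p = 1966 - 1 = 1965: (p + p//4 - p//100 + p//400) mod 7 = (1965 + 491 - 19 + 4) mod 7 = 2441 mod 7 = 5 -> Saturday (Mon=0 ... Sun=6)
Days before July (Jan-Jun): 181; July 1 index = (5 + 181) mod 7 = 4 -> Friday
Last day offset: 31 - 1 = 30 days
Weekday index = (4 + 30) mod 7 = 6

Sunday, July 31


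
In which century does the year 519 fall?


Century = (year - 1) // 100 + 1
= (519 - 1) // 100 + 1
= 518 // 100 + 1
= 5 + 1

6th century


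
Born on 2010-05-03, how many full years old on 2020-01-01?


Birth: 2010-05-03
Reference: 2020-01-01
Year difference: 2020 - 2010 = 10
Birthday not yet reached in 2020, subtract 1

9 years old


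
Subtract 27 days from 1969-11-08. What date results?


Start: 1969-11-08, subtract 27 days
Back 8 days from November 8 reaches October 31, 1969 -> 19 left
October 1969: 31 - 19 = 12 -> lands on October 12

Result: 1969-10-12


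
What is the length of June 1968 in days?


June 1968

30 days


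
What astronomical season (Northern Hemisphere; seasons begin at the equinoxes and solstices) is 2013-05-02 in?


Date: May 2
Astronomical Spring (approx.; exact equinox/solstice day varies by year): March 20 to June 20
May 2 falls within the Spring window

Spring


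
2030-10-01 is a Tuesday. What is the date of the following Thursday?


Current: Tuesday
Target: Thursday
Days ahead: 2

Next Thursday: 2030-10-03


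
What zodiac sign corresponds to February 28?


Date: February 28
Conventional tropical zodiac dates: Pisces from February 19 onward; Aries starts March 21
February 28 falls within the Pisces range

Pisces


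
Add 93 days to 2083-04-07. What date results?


Start: 2083-04-07, add 93 days
April 2083 has 30 days: 30 - 7 = 23 days to April 30 -> 70 left
May 2083 has 31 days -> 39 left
June 2083 has 30 days -> 9 left
July 2083: 9 <= 31 -> lands on July 9

Result: 2083-07-09


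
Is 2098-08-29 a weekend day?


Anchor: Jan 1, 2098. With p = 2098 - 1 = 2097: (p + p//4 - p//100 + p//400) mod 7 = (2097 + 524 - 20 + 5) mod 7 = 2606 mod 7 = 2 -> Wednesday (Mon=0 ... Sun=6)
Day of year: 241; offset = 240
Weekday index = (2 + 240) mod 7 = 4 -> Friday
Weekend days: Saturday, Sunday

No


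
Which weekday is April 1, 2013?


Target: April 1, 2013
Anchor: Jan 1, 2013. With p = 2013 - 1 = 2012: (p + p//4 - p//100 + p//400) mod 7 = (2012 + 503 - 20 + 5) mod 7 = 2500 mod 7 = 1 -> Tuesday (Mon=0 ... Sun=6)
Days before April (Jan-Mar): 90 days
Weekday index = (1 + 90) mod 7 = 0

Monday


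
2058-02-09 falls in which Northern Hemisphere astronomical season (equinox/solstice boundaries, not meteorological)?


Date: February 9
Astronomical Winter (approx.; exact equinox/solstice day varies by year): December 21 to March 19
February 9 falls within the Winter window

Winter


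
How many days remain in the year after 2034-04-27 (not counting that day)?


Day of year: 117 of 365
Remaining = 365 - 117

248 days


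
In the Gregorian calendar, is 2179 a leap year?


Gregorian leap year rule: divisible by 4, but not by 100, unless also by 400.
2179 is not divisible by 4 -> not a leap year

No


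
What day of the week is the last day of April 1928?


April 1928 has 30 days
Anchor: Jan 1, 1928. With p = 1928 - 1 = 1927: (p + p//4 - p//100 + p//400) mod 7 = (1927 + 481 - 19 + 4) mod 7 = 2393 mod 7 = 6 -> Sunday (Mon=0 ... Sun=6)
Days before April (Jan-Mar): 91; April 1 index = (6 + 91) mod 7 = 6 -> Sunday
Last day offset: 30 - 1 = 29 days
Weekday index = (6 + 29) mod 7 = 0

Monday, April 30


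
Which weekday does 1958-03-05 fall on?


Date: March 5, 1958
Anchor: Jan 1, 1958. With p = 1958 - 1 = 1957: (p + p//4 - p//100 + p//400) mod 7 = (1957 + 489 - 19 + 4) mod 7 = 2431 mod 7 = 2 -> Wednesday (Mon=0 ... Sun=6)
Days before March (Jan-Feb): 59; offset = 59 + 5 - 1 = 63
Weekday index = (2 + 63) mod 7 = 2

Day of the week: Wednesday


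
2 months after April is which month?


April is month 4
4 + 2 = 6

June


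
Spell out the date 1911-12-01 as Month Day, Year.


ISO 1911-12-01 parses as year=1911, month=12, day=01
Month 12 -> December

December 1, 1911


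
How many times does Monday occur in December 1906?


December 1906 has 31 days
Anchor: Jan 1, 1906. With p = 1906 - 1 = 1905: (p + p//4 - p//100 + p//400) mod 7 = (1905 + 476 - 19 + 4) mod 7 = 2366 mod 7 = 0 -> Monday (Mon=0 ... Sun=6)
Days before December (Jan-Nov): 334; December 1 index = (0 + 334) mod 7 = 5 -> Saturday
First Monday is December 3
Mondays: 3, 10, 17, 24, 31

5 Mondays


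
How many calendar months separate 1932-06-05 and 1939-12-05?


From June 1932 to December 1939
7 years * 12 = 84 months, plus 6 months = 90

90 months


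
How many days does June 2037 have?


June 2037

30 days


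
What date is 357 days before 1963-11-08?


Start: 1963-11-08, subtract 357 days
Back 8 days from November 8 reaches October 31, 1963 -> 349 left
October 1963 has 31 days -> back to September 30, 1963 -> 318 left
September 1963 has 30 days -> back to August 31, 1963 -> 288 left
August 1963 has 31 days -> back to July 31, 1963 -> 257 left
July 1963 has 31 days -> back to June 30, 1963 -> 226 left
June 1963 has 30 days -> back to May 31, 1963 -> 196 left
May 1963 has 31 days -> back to April 30, 1963 -> 165 left
April 1963 has 30 days -> back to March 31, 1963 -> 135 left
March 1963 has 31 days -> back to February 28, 1963 -> 104 left
February 1963 has 28 days -> back to January 31, 1963 -> 76 left
January 1963 has 31 days -> back to December 31, 1962 -> 45 left
December 1962 has 31 days -> back to November 30, 1962 -> 14 left
November 1962: 30 - 14 = 16 -> lands on November 16

Result: 1962-11-16


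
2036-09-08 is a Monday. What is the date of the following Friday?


Current: Monday
Target: Friday
Days ahead: 4

Next Friday: 2036-09-12


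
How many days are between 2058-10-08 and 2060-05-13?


From 2058-10-08 to 2060-05-13
2058-10-08: days before October = 31 + 28 + 31 + 30 + 31 + 30 + 31 + 31 + 30 = 273 (2058 is not a leap year); day of year = 273 + 8 = 281
2060-05-13: days before May = 31 + 29 + 31 + 30 = 121 (2060 is a leap year); day of year = 121 + 13 = 134
Rest of 2058: 365 - 281 = 84
Full years 2059 (365): 365
Total = 84 + 365 + 134 = 583

583 days


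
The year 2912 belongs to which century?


Century = (year - 1) // 100 + 1
= (2912 - 1) // 100 + 1
= 2911 // 100 + 1
= 29 + 1

30th century


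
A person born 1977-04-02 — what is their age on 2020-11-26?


Birth: 1977-04-02
Reference: 2020-11-26
Year difference: 2020 - 1977 = 43

43 years old


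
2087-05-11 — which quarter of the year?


Month: May (month 5)
Q1: Jan-Mar, Q2: Apr-Jun, Q3: Jul-Sep, Q4: Oct-Dec

Q2


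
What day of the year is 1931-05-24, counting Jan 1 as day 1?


Date: May 24, 1931
Days in months 1 through 4: 120
Plus 24 days in May

Day of year: 144


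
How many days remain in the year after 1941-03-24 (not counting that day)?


Day of year: 83 of 365
Remaining = 365 - 83

282 days


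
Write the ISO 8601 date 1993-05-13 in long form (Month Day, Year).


ISO 1993-05-13 parses as year=1993, month=05, day=13
Month 5 -> May

May 13, 1993


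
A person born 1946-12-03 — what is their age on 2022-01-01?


Birth: 1946-12-03
Reference: 2022-01-01
Year difference: 2022 - 1946 = 76
Birthday not yet reached in 2022, subtract 1

75 years old


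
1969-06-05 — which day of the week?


Date: June 5, 1969
Anchor: Jan 1, 1969. With p = 1969 - 1 = 1968: (p + p//4 - p//100 + p//400) mod 7 = (1968 + 492 - 19 + 4) mod 7 = 2445 mod 7 = 2 -> Wednesday (Mon=0 ... Sun=6)
Days before June (Jan-May): 151; offset = 151 + 5 - 1 = 155
Weekday index = (2 + 155) mod 7 = 3

Day of the week: Thursday


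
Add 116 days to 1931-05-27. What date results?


Start: 1931-05-27, add 116 days
May 1931 has 31 days: 31 - 27 = 4 days to May 31 -> 112 left
June 1931 has 30 days -> 82 left
July 1931 has 31 days -> 51 left
August 1931 has 31 days -> 20 left
September 1931: 20 <= 30 -> lands on September 20

Result: 1931-09-20


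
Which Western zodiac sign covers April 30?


Date: April 30
Conventional tropical zodiac dates: Taurus from April 20 onward; Gemini starts May 21
April 30 falls within the Taurus range

Taurus


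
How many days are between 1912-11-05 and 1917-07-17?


From 1912-11-05 to 1917-07-17
1912-11-05: days before November = 31 + 29 + 31 + 30 + 31 + 30 + 31 + 31 + 30 + 31 = 305 (1912 is a leap year); day of year = 305 + 5 = 310
1917-07-17: days before July = 31 + 28 + 31 + 30 + 31 + 30 = 181 (1917 is not a leap year); day of year = 181 + 17 = 198
Rest of 1912: 366 - 310 = 56
Full years 1913 (365), 1914 (365), 1915 (365), 1916 (366): 1461
Total = 56 + 1461 + 198 = 1715

1715 days


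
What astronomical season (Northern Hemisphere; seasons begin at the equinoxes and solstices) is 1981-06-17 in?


Date: June 17
Astronomical Spring (approx.; exact equinox/solstice day varies by year): March 20 to June 20
June 17 falls within the Spring window

Spring


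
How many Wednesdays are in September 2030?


September 2030 has 30 days
Anchor: Jan 1, 2030. With p = 2030 - 1 = 2029: (p + p//4 - p//100 + p//400) mod 7 = (2029 + 507 - 20 + 5) mod 7 = 2521 mod 7 = 1 -> Tuesday (Mon=0 ... Sun=6)
Days before September (Jan-Aug): 243; September 1 index = (1 + 243) mod 7 = 6 -> Sunday
First Wednesday is September 4
Wednesdays: 4, 11, 18, 25

4 Wednesdays
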